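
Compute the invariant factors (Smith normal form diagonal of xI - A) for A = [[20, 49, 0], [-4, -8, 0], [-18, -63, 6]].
The Jordan structure of A has elementary divisors (x - 6)^2, (x - 6). Arranging the block sizes at each eigenvalue in decreasing order and taking row products gives the invariant factors.

Invariant factors (smallest first, each dividing the next): x - 6, (x - 6)^2.

Check: the last factor (x - 6)^2 is the minimal polynomial, and the product (x - 6)^3 is the characteristic polynomial.

x - 6, (x - 6)^2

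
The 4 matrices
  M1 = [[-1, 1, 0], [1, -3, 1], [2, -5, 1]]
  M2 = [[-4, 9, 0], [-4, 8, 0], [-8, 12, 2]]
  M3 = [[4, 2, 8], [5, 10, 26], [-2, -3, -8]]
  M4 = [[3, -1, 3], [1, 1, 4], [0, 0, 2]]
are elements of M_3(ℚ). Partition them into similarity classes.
Characteristic polynomials: χ_{M1} = (x + 1)^3, χ_{M2} = (x - 2)^3, χ_{M3} = (x - 2)^3, χ_{M4} = (x - 2)^3.

{M1}: invariant factors (x + 1)^3.

{M2}: invariant factors x - 2, (x - 2)^2.

{M3, M4}: invariant factors (x - 2)^3.

Matrices are similar if and only if their invariant-factor lists agree; the partition into similarity classes is {M1}, {M2}, {M3, M4}.

3 classes: {M1}, {M2}, {M3, M4}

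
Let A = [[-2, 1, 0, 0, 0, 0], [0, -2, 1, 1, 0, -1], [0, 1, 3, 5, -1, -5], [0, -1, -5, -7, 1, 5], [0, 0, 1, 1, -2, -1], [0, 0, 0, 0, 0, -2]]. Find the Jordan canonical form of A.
The characteristic polynomial is det(xI - A) = (x + 2)^6, so the eigenvalues are -2 (algebraic multiplicity 6).

For λ = -2: rank(A + 2I) = 3, rank((A + 2I)^2) = 1, rank((A + 2I)^3) = 0. The eigenspace has dimension 6 - 3 = 3, so there are 3 Jordan blocks; the rank sequence gives block sizes [3, 2, 1].

Assembling the blocks gives the Jordan form J above.

J = [[-2, 1, 0, 0, 0, 0], [0, -2, 1, 0, 0, 0], [0, 0, -2, 0, 0, 0], [0, 0, 0, -2, 1, 0], [0, 0, 0, 0, -2, 0], [0, 0, 0, 0, 0, -2]]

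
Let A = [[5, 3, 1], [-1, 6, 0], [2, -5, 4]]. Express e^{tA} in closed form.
e^{tA} = [[(2 - t^2)*e^{5*t}/2, t*(3 - t)*e^{5*t}, t*(2 - t)*e^{5*t}/2], [t*(-t - 2)*e^{5*t}/2, (-t^2 + t + 1)*e^{5*t}, -t^2*e^{5*t}/2], [t*(3*t + 4)*e^{5*t}/2, t*(3*t - 5)*e^{5*t}, (3*t^2/2 - t + 1)*e^{5*t}]]

A has Jordan form J = [[5, 1, 0], [0, 5, 1], [0, 0, 5]] with A = PJP^{-1}, so e^{tA} = P e^{tJ} P^{-1}.

For a Jordan block J_k(λ), e^{tJ_k(λ)} = e^{λt} · (I + tN + t^2 N^2/2! + ... + t^{k-1} N^{k-1}/(k-1)!) where N is the nilpotent superdiagonal part.

Assembling the blocks and conjugating back gives the entries of e^{tA} as shown above.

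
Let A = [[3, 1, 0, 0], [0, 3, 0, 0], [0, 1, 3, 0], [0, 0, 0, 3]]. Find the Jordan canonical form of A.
The characteristic polynomial is det(xI - A) = (x - 3)^4, so the eigenvalues are 3 (algebraic multiplicity 4).

For λ = 3: rank(A - 3I) = 1, rank((A - 3I)^2) = 0. The eigenspace has dimension 4 - 1 = 3, so there are 3 Jordan blocks; the rank sequence gives block sizes [2, 1, 1].

Assembling the blocks gives the Jordan form J above.

J = [[3, 1, 0, 0], [0, 3, 0, 0], [0, 0, 3, 0], [0, 0, 0, 3]]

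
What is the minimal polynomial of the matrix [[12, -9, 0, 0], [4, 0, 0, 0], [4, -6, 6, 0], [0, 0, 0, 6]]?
The characteristic polynomial factors as (x - 6)^4. The minimal polynomial is ∏(x - λ)^{k_λ} where k_λ is the size of the largest Jordan block at λ.

For λ = 6: rank(A - 6I) = 1, and the largest Jordan block has size 2 (the smallest k with rank((A - 6I)^k) = rank((A - 6I)^(k+1))).

So m_A(x) = (x - 6)^2.

m_A(x) = (x - 6)^2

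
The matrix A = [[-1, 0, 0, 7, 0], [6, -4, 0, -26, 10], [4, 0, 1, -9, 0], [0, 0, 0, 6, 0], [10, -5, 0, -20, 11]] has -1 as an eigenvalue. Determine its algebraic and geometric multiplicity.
The characteristic polynomial is (x - 6)^2(x - 1)^2(x + 1), so the factor x + 1 appears with exponent 1: the algebraic multiplicity is 1.

rank(A + I) = 4, so the eigenspace has dimension 5 - 4 = 1: the geometric multiplicity is 1.

algebraic multiplicity 1, geometric multiplicity 1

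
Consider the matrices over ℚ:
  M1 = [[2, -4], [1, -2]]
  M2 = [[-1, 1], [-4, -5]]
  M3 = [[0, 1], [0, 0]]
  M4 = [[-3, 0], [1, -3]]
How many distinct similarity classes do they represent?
2 classes: {M1, M3}, {M2, M4}

Characteristic polynomials: χ_{M1} = x^2, χ_{M2} = (x + 3)^2, χ_{M3} = x^2, χ_{M4} = (x + 3)^2.

{M1, M3}: invariant factors x^2.

{M2, M4}: invariant factors (x + 3)^2.

Matrices are similar if and only if their invariant-factor lists agree; the partition into similarity classes is {M1, M3}, {M2, M4}.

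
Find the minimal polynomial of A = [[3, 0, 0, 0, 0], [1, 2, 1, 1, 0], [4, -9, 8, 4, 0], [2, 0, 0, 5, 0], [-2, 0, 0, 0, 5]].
m_A(x) = (x - 5)^3(x - 3)

The characteristic polynomial factors as (x - 5)^4(x - 3). The minimal polynomial is ∏(x - λ)^{k_λ} where k_λ is the size of the largest Jordan block at λ.

For λ = 3: rank(A - 3I) = 4, and the largest Jordan block has size 1 (the smallest k with rank((A - 3I)^k) = rank((A - 3I)^(k+1))).
For λ = 5: rank(A - 5I) = 3, and the largest Jordan block has size 3 (the smallest k with rank((A - 5I)^k) = rank((A - 5I)^(k+1))).

So m_A(x) = (x - 5)^3(x - 3).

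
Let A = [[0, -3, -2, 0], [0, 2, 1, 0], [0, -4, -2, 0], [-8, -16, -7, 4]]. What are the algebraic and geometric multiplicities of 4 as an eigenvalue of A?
The characteristic polynomial is x^3(x - 4), so the factor x - 4 appears with exponent 1: the algebraic multiplicity is 1.

rank(A - 4I) = 3, so the eigenspace has dimension 4 - 3 = 1: the geometric multiplicity is 1.

algebraic multiplicity 1, geometric multiplicity 1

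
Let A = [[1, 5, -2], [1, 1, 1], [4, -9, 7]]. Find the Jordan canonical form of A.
J = [[3, 1, 0], [0, 3, 1], [0, 0, 3]]

The characteristic polynomial is det(xI - A) = (x - 3)^3, so the eigenvalues are 3 (algebraic multiplicity 3).

For λ = 3: rank(A - 3I) = 2, rank((A - 3I)^2) = 1, rank((A - 3I)^3) = 0. The eigenspace has dimension 3 - 2 = 1, so there is 1 Jordan block; the rank sequence gives block sizes [3].

Assembling the blocks gives the Jordan form J above.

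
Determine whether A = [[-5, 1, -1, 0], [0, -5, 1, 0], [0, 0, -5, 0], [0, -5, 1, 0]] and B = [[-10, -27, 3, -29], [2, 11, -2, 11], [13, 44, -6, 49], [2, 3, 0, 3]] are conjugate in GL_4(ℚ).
No.

trace(A) = -15 but trace(B) = -2. The trace is a similarity invariant, so A and B are not similar.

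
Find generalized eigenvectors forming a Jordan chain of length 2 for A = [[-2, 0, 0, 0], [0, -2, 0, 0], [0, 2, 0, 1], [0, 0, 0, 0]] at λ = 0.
We seek v_1 ∈ ker(A^2) \ ker(A), then set v_{i+1} = A v_i.

One such chain is v_1 = [[0, 0, -2, 1]]^T, v_2 = [[0, 0, 1, 0]]^T. Check: A v_2 = [[0, 0, 0, 0]]^T = 0.

v_1 = [[0, 0, -2, 1]]^T, v_2 = [[0, 0, 1, 0]]^T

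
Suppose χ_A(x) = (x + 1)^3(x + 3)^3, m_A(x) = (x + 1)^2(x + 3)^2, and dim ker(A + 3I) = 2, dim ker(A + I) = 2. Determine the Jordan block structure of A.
Jordan blocks: (-3, 2), (-3, 1), (-1, 2), (-1, 1)

λ = -3: algebraic multiplicity 3 (exponent in χ_A), largest block size 2 (exponent in m_A), 2 blocks (geometric multiplicity). These force block sizes [2, 1].
λ = -1: algebraic multiplicity 3 (exponent in χ_A), largest block size 2 (exponent in m_A), 2 blocks (geometric multiplicity). These force block sizes [2, 1].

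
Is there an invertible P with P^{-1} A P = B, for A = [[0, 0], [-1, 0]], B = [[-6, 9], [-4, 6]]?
Two matrices over a field are similar if and only if they have the same invariant factors.

Both A and B have characteristic polynomial x^2 and minimal polynomial x^2. Computing further, both have invariant factors x^2. Hence A and B are similar.

Yes.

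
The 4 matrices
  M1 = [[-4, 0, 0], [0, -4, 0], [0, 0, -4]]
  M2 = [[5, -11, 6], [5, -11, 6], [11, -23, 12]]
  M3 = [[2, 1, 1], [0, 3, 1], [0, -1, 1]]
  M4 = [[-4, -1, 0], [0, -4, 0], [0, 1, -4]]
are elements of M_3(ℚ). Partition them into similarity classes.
4 classes: {M1}, {M2}, {M3}, {M4}

Characteristic polynomials: χ_{M1} = (x + 4)^3, χ_{M2} = x^2(x - 6), χ_{M3} = (x - 2)^3, χ_{M4} = (x + 4)^3.

{M1}: invariant factors x + 4, x + 4, x + 4.

{M2}: invariant factors x^2(x - 6).

{M3}: invariant factors x - 2, (x - 2)^2.

{M4}: invariant factors x + 4, (x + 4)^2.

Matrices are similar if and only if their invariant-factor lists agree; the partition into similarity classes is {M1}, {M2}, {M3}, {M4}.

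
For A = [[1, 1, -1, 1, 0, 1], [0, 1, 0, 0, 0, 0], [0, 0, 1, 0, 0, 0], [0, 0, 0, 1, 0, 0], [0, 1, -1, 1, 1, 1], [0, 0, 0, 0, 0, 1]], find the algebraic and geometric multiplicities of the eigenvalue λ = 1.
algebraic multiplicity 6, geometric multiplicity 5

The characteristic polynomial is (x - 1)^6, so the factor x - 1 appears with exponent 6: the algebraic multiplicity is 6.

rank(A - I) = 1, so the eigenspace has dimension 6 - 1 = 5: the geometric multiplicity is 5.

Since 5 < 6, A is not diagonalizable.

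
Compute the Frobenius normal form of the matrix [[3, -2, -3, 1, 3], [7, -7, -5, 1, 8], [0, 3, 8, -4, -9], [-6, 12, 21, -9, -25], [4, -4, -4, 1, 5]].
R = [[0, 0, 0, 0, 2], [1, 0, 0, 0, 3], [0, 1, 0, 0, -2], [0, 0, 1, 0, -2], [0, 0, 0, 1, 0]]

The invariant factors of A (the non-unit diagonal entries of the Smith normal form of xI - A over ℚ[x]) are (x - 1)(x + 1)(x^3 + 3x + 2), each dividing the next. The characteristic polynomial is their product, (x - 1)(x + 1)(x^3 + 3x + 2).

The rational canonical form is the block-diagonal matrix of companion matrices C(f_i):
R = [[0, 0, 0, 0, 2], [1, 0, 0, 0, 3], [0, 1, 0, 0, -2], [0, 0, 1, 0, -2], [0, 0, 0, 1, 0]].

Note the characteristic polynomial does not split into linear factors over ℚ, so A has no Jordan form over ℚ; the rational canonical form exists over any field.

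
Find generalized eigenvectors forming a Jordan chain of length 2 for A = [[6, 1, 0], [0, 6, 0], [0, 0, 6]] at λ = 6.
We seek v_1 ∈ ker((A - 6I)^2) \ ker(A - 6I), then set v_{i+1} = (A - 6I) v_i.

One such chain is v_1 = [[0, 1, -4]]^T, v_2 = [[1, 0, 0]]^T. Check: (A - 6I) v_2 = [[0, 0, 0]]^T = 0.

v_1 = [[0, 1, -4]]^T, v_2 = [[1, 0, 0]]^T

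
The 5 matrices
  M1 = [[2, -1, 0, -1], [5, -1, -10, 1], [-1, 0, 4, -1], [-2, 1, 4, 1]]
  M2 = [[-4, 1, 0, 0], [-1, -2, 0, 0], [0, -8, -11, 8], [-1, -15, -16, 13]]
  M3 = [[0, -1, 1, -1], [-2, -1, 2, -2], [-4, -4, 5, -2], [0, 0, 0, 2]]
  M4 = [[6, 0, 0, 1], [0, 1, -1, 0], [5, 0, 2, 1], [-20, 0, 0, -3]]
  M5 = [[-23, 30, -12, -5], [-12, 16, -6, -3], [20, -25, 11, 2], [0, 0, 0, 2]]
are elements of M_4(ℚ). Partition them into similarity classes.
3 classes: {M1}, {M2}, {M3, M4, M5}

Characteristic polynomials: χ_{M1} = (x - 2)^2(x - 1)^2, χ_{M2} = (x - 5)(x + 3)^3, χ_{M3} = (x - 2)^2(x - 1)^2, χ_{M4} = (x - 2)^2(x - 1)^2, χ_{M5} = (x - 2)^2(x - 1)^2.

{M1}: invariant factors (x - 2)^2(x - 1)^2.

{M2}: invariant factors x + 3, (x - 5)(x + 3)^2.

{M3, M4, M5}: invariant factors x - 1, (x - 2)^2(x - 1).

Matrices are similar if and only if their invariant-factor lists agree; the partition into similarity classes is {M1}, {M2}, {M3, M4, M5}.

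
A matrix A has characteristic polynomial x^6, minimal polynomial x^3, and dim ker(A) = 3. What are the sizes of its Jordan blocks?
λ = 0: algebraic multiplicity 6 (exponent in χ_A), largest block size 3 (exponent in m_A), 3 blocks (geometric multiplicity). These force block sizes [3, 2, 1].

Jordan blocks: (0, 3), (0, 2), (0, 1)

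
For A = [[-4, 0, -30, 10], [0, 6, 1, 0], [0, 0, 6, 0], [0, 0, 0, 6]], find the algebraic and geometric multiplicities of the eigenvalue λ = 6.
algebraic multiplicity 3, geometric multiplicity 2

The characteristic polynomial is (x - 6)^3(x + 4), so the factor x - 6 appears with exponent 3: the algebraic multiplicity is 3.

rank(A - 6I) = 2, so the eigenspace has dimension 4 - 2 = 2: the geometric multiplicity is 2.

Since 2 < 3, A is not diagonalizable.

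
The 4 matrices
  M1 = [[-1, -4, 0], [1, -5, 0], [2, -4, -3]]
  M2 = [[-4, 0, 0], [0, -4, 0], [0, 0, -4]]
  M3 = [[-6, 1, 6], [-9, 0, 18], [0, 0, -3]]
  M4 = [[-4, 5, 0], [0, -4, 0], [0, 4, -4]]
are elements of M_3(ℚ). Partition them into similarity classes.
Characteristic polynomials: χ_{M1} = (x + 3)^3, χ_{M2} = (x + 4)^3, χ_{M3} = (x + 3)^3, χ_{M4} = (x + 4)^3.

{M1, M3}: invariant factors x + 3, (x + 3)^2.

{M2}: invariant factors x + 4, x + 4, x + 4.

{M4}: invariant factors x + 4, (x + 4)^2.

Matrices are similar if and only if their invariant-factor lists agree; the partition into similarity classes is {M1, M3}, {M2}, {M4}.

3 classes: {M1, M3}, {M2}, {M4}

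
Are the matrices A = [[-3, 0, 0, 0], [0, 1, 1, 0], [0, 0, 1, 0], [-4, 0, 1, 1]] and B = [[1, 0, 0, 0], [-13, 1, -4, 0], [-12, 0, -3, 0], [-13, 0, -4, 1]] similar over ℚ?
Yes.

Two matrices over a field are similar if and only if they have the same invariant factors.

Both A and B have characteristic polynomial (x - 1)^3(x + 3) and minimal polynomial (x - 1)^2(x + 3). Computing further, both have invariant factors x - 1, (x - 1)^2(x + 3). Hence A and B are similar.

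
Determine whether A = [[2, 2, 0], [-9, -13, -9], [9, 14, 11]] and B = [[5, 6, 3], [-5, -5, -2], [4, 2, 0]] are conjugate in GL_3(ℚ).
Yes.

Two matrices over a field are similar if and only if they have the same invariant factors.

Both A and B have characteristic polynomial (x - 2)(x + 1)^2 and minimal polynomial (x - 2)(x + 1)^2. Computing further, both have invariant factors (x - 2)(x + 1)^2. Hence A and B are similar.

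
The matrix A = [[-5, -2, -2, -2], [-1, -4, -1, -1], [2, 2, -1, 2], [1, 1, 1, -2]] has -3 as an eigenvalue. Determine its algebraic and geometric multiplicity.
The characteristic polynomial is (x + 3)^4, so the factor x + 3 appears with exponent 4: the algebraic multiplicity is 4.

rank(A + 3I) = 1, so the eigenspace has dimension 4 - 1 = 3: the geometric multiplicity is 3.

Since 3 < 4, A is not diagonalizable.

algebraic multiplicity 4, geometric multiplicity 3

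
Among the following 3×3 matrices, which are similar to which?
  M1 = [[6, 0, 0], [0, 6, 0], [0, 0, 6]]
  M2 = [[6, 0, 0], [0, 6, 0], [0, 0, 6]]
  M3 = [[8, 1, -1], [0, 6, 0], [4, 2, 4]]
2 classes: {M1, M2}, {M3}

Characteristic polynomials: χ_{M1} = (x - 6)^3, χ_{M2} = (x - 6)^3, χ_{M3} = (x - 6)^3.

{M1, M2}: invariant factors x - 6, x - 6, x - 6.

{M3}: invariant factors x - 6, (x - 6)^2.

Matrices are similar if and only if their invariant-factor lists agree; the partition into similarity classes is {M1, M2}, {M3}.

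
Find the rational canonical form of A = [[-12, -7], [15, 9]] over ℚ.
The invariant factors of A (the non-unit diagonal entries of the Smith normal form of xI - A over ℚ[x]) are x^2 + 3x - 3, each dividing the next. The characteristic polynomial is their product, x^2 + 3x - 3.

The rational canonical form is the block-diagonal matrix of companion matrices C(f_i):
R = [[0, 3], [1, -3]].

Note the characteristic polynomial does not split into linear factors over ℚ, so A has no Jordan form over ℚ; the rational canonical form exists over any field.

R = [[0, 3], [1, -3]]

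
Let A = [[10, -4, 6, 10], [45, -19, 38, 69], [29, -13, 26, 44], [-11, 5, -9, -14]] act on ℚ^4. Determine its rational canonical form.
The invariant factors of A (the non-unit diagonal entries of the Smith normal form of xI - A over ℚ[x]) are (x - 3)(x^3 - x + 2), each dividing the next. The characteristic polynomial is their product, (x - 3)(x^3 - x + 2).

The rational canonical form is the block-diagonal matrix of companion matrices C(f_i):
R = [[0, 0, 0, 6], [1, 0, 0, -5], [0, 1, 0, 1], [0, 0, 1, 3]].

Note the characteristic polynomial does not split into linear factors over ℚ, so A has no Jordan form over ℚ; the rational canonical form exists over any field.

R = [[0, 0, 0, 6], [1, 0, 0, -5], [0, 1, 0, 1], [0, 0, 1, 3]]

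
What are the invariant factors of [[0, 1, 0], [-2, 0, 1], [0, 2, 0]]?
x^3

The Jordan structure of A has elementary divisors x^3. Arranging the block sizes at each eigenvalue in decreasing order and taking row products gives the invariant factors.

Invariant factors (smallest first, each dividing the next): x^3.

Check: the last factor x^3 is the minimal polynomial, and the product x^3 is the characteristic polynomial.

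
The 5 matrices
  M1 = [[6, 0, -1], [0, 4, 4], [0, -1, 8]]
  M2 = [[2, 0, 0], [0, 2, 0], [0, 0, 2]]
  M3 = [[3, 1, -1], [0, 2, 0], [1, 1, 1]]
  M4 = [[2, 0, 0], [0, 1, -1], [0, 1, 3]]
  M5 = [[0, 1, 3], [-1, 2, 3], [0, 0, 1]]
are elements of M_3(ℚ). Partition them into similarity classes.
Characteristic polynomials: χ_{M1} = (x - 6)^3, χ_{M2} = (x - 2)^3, χ_{M3} = (x - 2)^3, χ_{M4} = (x - 2)^3, χ_{M5} = (x - 1)^3.

{M1}: invariant factors (x - 6)^3.

{M2}: invariant factors x - 2, x - 2, x - 2.

{M3, M4}: invariant factors x - 2, (x - 2)^2.

{M5}: invariant factors x - 1, (x - 1)^2.

Matrices are similar if and only if their invariant-factor lists agree; the partition into similarity classes is {M1}, {M2}, {M3, M4}, {M5}.

4 classes: {M1}, {M2}, {M3, M4}, {M5}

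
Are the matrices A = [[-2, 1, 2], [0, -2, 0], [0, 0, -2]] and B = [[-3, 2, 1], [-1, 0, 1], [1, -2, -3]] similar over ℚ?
Two matrices over a field are similar if and only if they have the same invariant factors.

Both A and B have characteristic polynomial (x + 2)^3 and minimal polynomial (x + 2)^2. Computing further, both have invariant factors x + 2, (x + 2)^2. Hence A and B are similar.

Yes.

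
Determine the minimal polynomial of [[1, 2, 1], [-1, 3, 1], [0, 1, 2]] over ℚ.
m_A(x) = (x - 2)^3

The characteristic polynomial factors as (x - 2)^3. The minimal polynomial is ∏(x - λ)^{k_λ} where k_λ is the size of the largest Jordan block at λ.

For λ = 2: rank(A - 2I) = 2, and the largest Jordan block has size 3 (the smallest k with rank((A - 2I)^k) = rank((A - 2I)^(k+1))).

So m_A(x) = (x - 2)^3.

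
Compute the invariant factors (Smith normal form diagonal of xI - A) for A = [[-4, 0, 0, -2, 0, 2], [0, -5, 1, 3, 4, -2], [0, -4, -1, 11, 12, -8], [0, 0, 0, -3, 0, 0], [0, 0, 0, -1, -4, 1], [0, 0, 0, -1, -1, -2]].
(x + 3)^2, (x + 3)^3(x + 4)

The Jordan structure of A has elementary divisors (x + 4), (x + 3)^3, (x + 3)^2. Arranging the block sizes at each eigenvalue in decreasing order and taking row products gives the invariant factors.

Invariant factors (smallest first, each dividing the next): (x + 3)^2, (x + 3)^3(x + 4).

Check: the last factor (x + 3)^3(x + 4) is the minimal polynomial, and the product (x + 3)^5(x + 4) is the characteristic polynomial.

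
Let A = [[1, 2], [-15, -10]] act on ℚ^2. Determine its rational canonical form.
R = [[0, -20], [1, -9]]

The invariant factors of A (the non-unit diagonal entries of the Smith normal form of xI - A over ℚ[x]) are (x + 4)(x + 5), each dividing the next. The characteristic polynomial is their product, (x + 4)(x + 5).

The rational canonical form is the block-diagonal matrix of companion matrices C(f_i):
R = [[0, -20], [1, -9]].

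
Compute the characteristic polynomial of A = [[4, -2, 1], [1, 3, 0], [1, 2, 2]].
χ_A(x) = (x - 3)^3

xI - A = [[x - 4, 2, -1], [-1, x - 3, 0], [-1, -2, x - 2]].

Expanding det(xI - A) along the first row:
det(xI - A) = + (x - 4)·det([[x - 3, 0], [-2, x - 2]]) - (2)·det([[-1, 0], [-1, x - 2]]) + (-1)·det([[-1, x - 3], [-1, -2]]).

Evaluating gives χ_A(x) = x^3 - 9x^2 + 27x - 27 = (x - 3)^3.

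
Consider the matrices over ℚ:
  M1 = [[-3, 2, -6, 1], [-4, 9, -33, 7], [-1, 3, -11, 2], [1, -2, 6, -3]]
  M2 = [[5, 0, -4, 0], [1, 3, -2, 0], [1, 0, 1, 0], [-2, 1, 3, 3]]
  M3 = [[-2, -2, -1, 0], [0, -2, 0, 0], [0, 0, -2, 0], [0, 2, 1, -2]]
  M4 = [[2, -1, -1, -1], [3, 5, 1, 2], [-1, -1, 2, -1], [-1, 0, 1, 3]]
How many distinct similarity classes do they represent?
3 classes: {M1}, {M2, M4}, {M3}

Characteristic polynomials: χ_{M1} = (x + 2)^4, χ_{M2} = (x - 3)^4, χ_{M3} = (x + 2)^4, χ_{M4} = (x - 3)^4.

{M1}: invariant factors (x + 2)^2, (x + 2)^2.

{M2, M4}: invariant factors (x - 3)^2, (x - 3)^2.

{M3}: invariant factors x + 2, x + 2, (x + 2)^2.

Matrices are similar if and only if their invariant-factor lists agree; the partition into similarity classes is {M1}, {M2, M4}, {M3}.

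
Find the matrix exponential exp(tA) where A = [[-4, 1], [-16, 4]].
A has Jordan form J = [[0, 1], [0, 0]] with A = PJP^{-1}, so e^{tA} = P e^{tJ} P^{-1}.

For a Jordan block J_k(λ), e^{tJ_k(λ)} = e^{λt} · (I + tN + t^2 N^2/2! + ... + t^{k-1} N^{k-1}/(k-1)!) where N is the nilpotent superdiagonal part.

Assembling the blocks and conjugating back gives the entries of e^{tA} as shown above.

e^{tA} = [[1 - 4*t, t], [-16*t, 4*t + 1]]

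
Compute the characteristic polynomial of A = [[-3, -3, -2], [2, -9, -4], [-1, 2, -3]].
xI - A = [[x + 3, 3, 2], [-2, x + 9, 4], [1, -2, x + 3]].

Expanding det(xI - A) along the first row:
det(xI - A) = + (x + 3)·det([[x + 9, 4], [-2, x + 3]]) - (3)·det([[-2, 4], [1, x + 3]]) + (2)·det([[-2, x + 9], [1, -2]]).

Evaluating gives χ_A(x) = x^3 + 15x^2 + 75x + 125 = (x + 5)^3.

χ_A(x) = (x + 5)^3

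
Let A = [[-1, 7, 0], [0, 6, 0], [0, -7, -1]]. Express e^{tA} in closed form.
e^{tA} = [[e^{-t}, (e^{7*t} - 1)*e^{-t}, 0], [0, e^{6*t}, 0], [0, (1 - e^{7*t})*e^{-t}, e^{-t}]]

A has Jordan form J = [[-1, 0, 0], [0, -1, 0], [0, 0, 6]] with A = PJP^{-1}, so e^{tA} = P e^{tJ} P^{-1}.

For a Jordan block J_k(λ), e^{tJ_k(λ)} = e^{λt} · (I + tN + t^2 N^2/2! + ... + t^{k-1} N^{k-1}/(k-1)!) where N is the nilpotent superdiagonal part.

Assembling the blocks and conjugating back gives the entries of e^{tA} as shown above.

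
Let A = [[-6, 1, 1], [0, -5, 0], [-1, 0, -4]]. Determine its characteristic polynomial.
xI - A = [[x + 6, -1, -1], [0, x + 5, 0], [1, 0, x + 4]].

Expanding det(xI - A) along the first row:
det(xI - A) = + (x + 6)·det([[x + 5, 0], [0, x + 4]]) - (-1)·det([[0, 0], [1, x + 4]]) + (-1)·det([[0, x + 5], [1, 0]]).

Evaluating gives χ_A(x) = x^3 + 15x^2 + 75x + 125 = (x + 5)^3.

χ_A(x) = (x + 5)^3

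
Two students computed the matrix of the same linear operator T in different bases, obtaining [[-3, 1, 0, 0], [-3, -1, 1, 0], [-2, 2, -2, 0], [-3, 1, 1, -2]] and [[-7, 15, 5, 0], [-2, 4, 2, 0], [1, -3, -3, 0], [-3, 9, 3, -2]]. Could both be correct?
Both have characteristic polynomial (x + 2)^4, but the minimal polynomial of A is (x + 2)^3 while the minimal polynomial of B is (x + 2)^2. The minimal polynomial is a similarity invariant, so A and B are not similar.

No.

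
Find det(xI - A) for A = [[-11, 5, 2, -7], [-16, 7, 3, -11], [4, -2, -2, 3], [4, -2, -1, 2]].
xI - A = [[x + 11, -5, -2, 7], [16, x - 7, -3, 11], [-4, 2, x + 2, -3], [-4, 2, 1, x - 2]].

Expanding det(xI - A) along the first row:
det(xI - A) = + (x + 11)·det([[x - 7, -3, 11], [2, x + 2, -3], [2, 1, x - 2]]) - (-5)·det([[16, -3, 11], [-4, x + 2, -3], [-4, 1, x - 2]]) + (-2)·det([[16, x - 7, 11], [-4, 2, -3], [-4, 2, x - 2]]) - (7)·det([[16, x - 7, -3], [-4, 2, x + 2], [-4, 2, 1]]).

Evaluating gives χ_A(x) = x^4 + 4x^3 + 6x^2 + 4x + 1 = (x + 1)^4.

χ_A(x) = (x + 1)^4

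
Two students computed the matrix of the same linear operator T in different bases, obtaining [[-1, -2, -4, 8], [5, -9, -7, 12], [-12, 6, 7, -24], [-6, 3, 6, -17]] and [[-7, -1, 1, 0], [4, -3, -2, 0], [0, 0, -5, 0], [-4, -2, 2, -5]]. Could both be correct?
No.

Both have characteristic polynomial (x + 5)^4, but the minimal polynomial of A is (x + 5)^3 while the minimal polynomial of B is (x + 5)^2. The minimal polynomial is a similarity invariant, so A and B are not similar.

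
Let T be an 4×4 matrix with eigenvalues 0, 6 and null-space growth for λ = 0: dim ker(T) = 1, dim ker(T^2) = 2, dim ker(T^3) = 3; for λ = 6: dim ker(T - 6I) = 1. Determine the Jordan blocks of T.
Jordan blocks: (0, 3), (6, 1)

λ = 0: successive nullity increments [1, 1, 1] count blocks of size ≥ k; block sizes are [3].
λ = 6: successive nullity increments [1] count blocks of size ≥ k; block sizes are [1].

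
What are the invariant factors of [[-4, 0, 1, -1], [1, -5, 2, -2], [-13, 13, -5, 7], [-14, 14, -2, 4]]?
The Jordan structure of A has elementary divisors (x + 4)^3, (x - 2). Arranging the block sizes at each eigenvalue in decreasing order and taking row products gives the invariant factors.

Invariant factors (smallest first, each dividing the next): (x - 2)(x + 4)^3.

Check: the last factor (x - 2)(x + 4)^3 is the minimal polynomial, and the product (x - 2)(x + 4)^3 is the characteristic polynomial.

(x - 2)(x + 4)^3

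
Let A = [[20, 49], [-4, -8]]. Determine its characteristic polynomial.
xI - A = [[x - 20, -49], [4, x + 8]].

Expanding det(xI - A) along the first row:
det(xI - A) = + (x - 20)·det([[x + 8]]) - (-49)·det([[4]]).

Evaluating gives χ_A(x) = x^2 - 12x + 36 = (x - 6)^2.

χ_A(x) = (x - 6)^2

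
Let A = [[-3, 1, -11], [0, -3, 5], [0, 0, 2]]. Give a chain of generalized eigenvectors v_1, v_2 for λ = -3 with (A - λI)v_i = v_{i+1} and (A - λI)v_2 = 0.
We seek v_1 ∈ ker((A + 3I)^2) \ ker(A + 3I), then set v_{i+1} = (A + 3I) v_i.

One such chain is v_1 = [[-4, 1, 0]]^T, v_2 = [[1, 0, 0]]^T. Check: (A + 3I) v_2 = [[0, 0, 0]]^T = 0.

v_1 = [[-4, 1, 0]]^T, v_2 = [[1, 0, 0]]^T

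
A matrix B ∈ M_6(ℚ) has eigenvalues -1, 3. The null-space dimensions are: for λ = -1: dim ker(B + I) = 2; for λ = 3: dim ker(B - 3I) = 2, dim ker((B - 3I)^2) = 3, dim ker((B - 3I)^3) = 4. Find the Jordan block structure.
λ = -1: successive nullity increments [2] count blocks of size ≥ k; block sizes are [1, 1].
λ = 3: successive nullity increments [2, 1, 1] count blocks of size ≥ k; block sizes are [3, 1].

Jordan blocks: (-1, 1), (-1, 1), (3, 3), (3, 1)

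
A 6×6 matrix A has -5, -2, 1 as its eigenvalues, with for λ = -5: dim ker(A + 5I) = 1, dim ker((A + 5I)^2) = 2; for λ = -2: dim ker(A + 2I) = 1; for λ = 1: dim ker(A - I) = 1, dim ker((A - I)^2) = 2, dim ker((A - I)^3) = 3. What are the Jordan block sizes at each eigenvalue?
Jordan blocks: (-5, 2), (-2, 1), (1, 3)

λ = -5: successive nullity increments [1, 1] count blocks of size ≥ k; block sizes are [2].
λ = -2: successive nullity increments [1] count blocks of size ≥ k; block sizes are [1].
λ = 1: successive nullity increments [1, 1, 1] count blocks of size ≥ k; block sizes are [3].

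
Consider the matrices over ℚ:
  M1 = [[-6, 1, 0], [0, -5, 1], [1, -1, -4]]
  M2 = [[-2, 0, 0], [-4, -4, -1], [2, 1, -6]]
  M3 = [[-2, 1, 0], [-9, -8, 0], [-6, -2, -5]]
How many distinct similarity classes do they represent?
3 classes: {M1}, {M2}, {M3}

Characteristic polynomials: χ_{M1} = (x + 5)^3, χ_{M2} = (x + 2)(x + 5)^2, χ_{M3} = (x + 5)^3.

{M1}: invariant factors (x + 5)^3.

{M2}: invariant factors (x + 2)(x + 5)^2.

{M3}: invariant factors x + 5, (x + 5)^2.

Matrices are similar if and only if their invariant-factor lists agree; the partition into similarity classes is {M1}, {M2}, {M3}.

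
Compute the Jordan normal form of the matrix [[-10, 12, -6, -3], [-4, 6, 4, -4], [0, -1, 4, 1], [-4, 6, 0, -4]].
The characteristic polynomial is det(xI - A) = (x - 2)^2(x + 4)^2, so the eigenvalues are -4 (algebraic multiplicity 2), 2 (algebraic multiplicity 2).

For λ = -4: rank(A + 4I) = 3, rank((A + 4I)^2) = 2. The eigenspace has dimension 4 - 3 = 1, so there is 1 Jordan block; the rank sequence gives block sizes [2].

For λ = 2: rank(A - 2I) = 3, rank((A - 2I)^2) = 2. The eigenspace has dimension 4 - 3 = 1, so there is 1 Jordan block; the rank sequence gives block sizes [2].

Assembling the blocks gives the Jordan form J above.

J = [[-4, 1, 0, 0], [0, -4, 0, 0], [0, 0, 2, 1], [0, 0, 0, 2]]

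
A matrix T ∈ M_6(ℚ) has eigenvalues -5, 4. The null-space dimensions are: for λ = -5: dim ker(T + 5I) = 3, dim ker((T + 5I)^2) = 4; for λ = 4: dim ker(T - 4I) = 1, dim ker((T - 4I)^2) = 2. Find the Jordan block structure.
Jordan blocks: (-5, 2), (-5, 1), (-5, 1), (4, 2)

λ = -5: successive nullity increments [3, 1] count blocks of size ≥ k; block sizes are [2, 1, 1].
λ = 4: successive nullity increments [1, 1] count blocks of size ≥ k; block sizes are [2].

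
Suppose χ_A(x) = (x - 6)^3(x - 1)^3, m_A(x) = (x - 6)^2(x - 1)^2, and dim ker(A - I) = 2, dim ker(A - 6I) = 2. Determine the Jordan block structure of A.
Jordan blocks: (1, 2), (1, 1), (6, 2), (6, 1)

λ = 1: algebraic multiplicity 3 (exponent in χ_A), largest block size 2 (exponent in m_A), 2 blocks (geometric multiplicity). These force block sizes [2, 1].
λ = 6: algebraic multiplicity 3 (exponent in χ_A), largest block size 2 (exponent in m_A), 2 blocks (geometric multiplicity). These force block sizes [2, 1].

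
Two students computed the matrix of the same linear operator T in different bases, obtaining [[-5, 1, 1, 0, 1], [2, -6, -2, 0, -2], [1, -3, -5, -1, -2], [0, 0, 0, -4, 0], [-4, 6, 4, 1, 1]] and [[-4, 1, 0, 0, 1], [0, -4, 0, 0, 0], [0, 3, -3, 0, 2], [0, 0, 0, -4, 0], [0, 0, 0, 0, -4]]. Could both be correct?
Two matrices over a field are similar if and only if they have the same invariant factors.

Both A and B have characteristic polynomial (x + 3)(x + 4)^4 and minimal polynomial (x + 3)(x + 4)^2. Computing further, both have invariant factors x + 4, x + 4, (x + 3)(x + 4)^2. Hence A and B are similar.

Yes.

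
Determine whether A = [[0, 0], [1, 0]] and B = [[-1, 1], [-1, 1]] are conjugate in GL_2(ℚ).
Yes.

Two matrices over a field are similar if and only if they have the same invariant factors.

Both A and B have characteristic polynomial x^2 and minimal polynomial x^2. Computing further, both have invariant factors x^2. Hence A and B are similar.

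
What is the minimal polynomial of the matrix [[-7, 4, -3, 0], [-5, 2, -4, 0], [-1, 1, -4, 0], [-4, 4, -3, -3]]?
The characteristic polynomial factors as (x + 3)^4. The minimal polynomial is ∏(x - λ)^{k_λ} where k_λ is the size of the largest Jordan block at λ.

For λ = -3: rank(A + 3I) = 2, and the largest Jordan block has size 3 (the smallest k with rank((A + 3I)^k) = rank((A + 3I)^(k+1))).

So m_A(x) = (x + 3)^3.

m_A(x) = (x + 3)^3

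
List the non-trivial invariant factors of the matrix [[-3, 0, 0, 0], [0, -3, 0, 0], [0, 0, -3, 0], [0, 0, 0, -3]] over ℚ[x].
x + 3, x + 3, x + 3, x + 3

The Jordan structure of A has elementary divisors (x + 3), (x + 3), (x + 3), (x + 3). Arranging the block sizes at each eigenvalue in decreasing order and taking row products gives the invariant factors.

Invariant factors (smallest first, each dividing the next): x + 3, x + 3, x + 3, x + 3.

Check: the last factor x + 3 is the minimal polynomial, and the product (x + 3)^4 is the characteristic polynomial.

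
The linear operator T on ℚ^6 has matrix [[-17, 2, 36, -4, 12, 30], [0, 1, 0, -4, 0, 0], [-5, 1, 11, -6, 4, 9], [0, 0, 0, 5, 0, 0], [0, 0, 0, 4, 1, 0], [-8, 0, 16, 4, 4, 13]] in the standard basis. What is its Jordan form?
J = [[1, 1, 0, 0, 0, 0], [0, 1, 0, 0, 0, 0], [0, 0, 1, 0, 0, 0], [0, 0, 0, 1, 0, 0], [0, 0, 0, 0, 5, 0], [0, 0, 0, 0, 0, 5]]

The characteristic polynomial is det(xI - A) = (x - 5)^2(x - 1)^4, so the eigenvalues are 1 (algebraic multiplicity 4), 5 (algebraic multiplicity 2).

For λ = 1: rank(A - I) = 3, rank((A - I)^2) = 2. The eigenspace has dimension 6 - 3 = 3, so there are 3 Jordan blocks; the rank sequence gives block sizes [2, 1, 1].

For λ = 5: rank(A - 5I) = 4. The eigenspace has dimension 6 - 4 = 2, so there are 2 Jordan blocks; the rank sequence gives block sizes [1, 1].

Assembling the blocks gives the Jordan form J above.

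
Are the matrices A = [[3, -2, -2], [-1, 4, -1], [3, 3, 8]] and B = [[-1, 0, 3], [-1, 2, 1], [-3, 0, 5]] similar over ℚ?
trace(A) = 15 but trace(B) = 6. The trace is a similarity invariant, so A and B are not similar.

No.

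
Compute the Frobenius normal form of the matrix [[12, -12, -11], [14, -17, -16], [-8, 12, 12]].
R = [[0, 0, -16], [1, 0, -8], [0, 1, 7]]

The invariant factors of A (the non-unit diagonal entries of the Smith normal form of xI - A over ℚ[x]) are (x - 4)^2(x + 1), each dividing the next. The characteristic polynomial is their product, (x - 4)^2(x + 1).

The rational canonical form is the block-diagonal matrix of companion matrices C(f_i):
R = [[0, 0, -16], [1, 0, -8], [0, 1, 7]].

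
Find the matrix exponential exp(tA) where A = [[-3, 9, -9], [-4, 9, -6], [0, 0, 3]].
A has Jordan form J = [[3, 1, 0], [0, 3, 0], [0, 0, 3]] with A = PJP^{-1}, so e^{tA} = P e^{tJ} P^{-1}.

For a Jordan block J_k(λ), e^{tJ_k(λ)} = e^{λt} · (I + tN + t^2 N^2/2! + ... + t^{k-1} N^{k-1}/(k-1)!) where N is the nilpotent superdiagonal part.

Assembling the blocks and conjugating back gives the entries of e^{tA} as shown above.

e^{tA} = [[(1 - 6*t)*e^{3*t}, 9*t*e^{3*t}, -9*t*e^{3*t}], [-4*t*e^{3*t}, (6*t + 1)*e^{3*t}, -6*t*e^{3*t}], [0, 0, e^{3*t}]]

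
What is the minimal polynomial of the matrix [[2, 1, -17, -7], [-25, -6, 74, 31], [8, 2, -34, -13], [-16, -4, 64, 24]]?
m_A(x) = (x + 2)^2(x + 5)^2

The characteristic polynomial factors as (x + 2)^2(x + 5)^2. The minimal polynomial is ∏(x - λ)^{k_λ} where k_λ is the size of the largest Jordan block at λ.

For λ = -5: rank(A + 5I) = 3, and the largest Jordan block has size 2 (the smallest k with rank((A + 5I)^k) = rank((A + 5I)^(k+1))).
For λ = -2: rank(A + 2I) = 3, and the largest Jordan block has size 2 (the smallest k with rank((A + 2I)^k) = rank((A + 2I)^(k+1))).

So m_A(x) = (x + 2)^2(x + 5)^2.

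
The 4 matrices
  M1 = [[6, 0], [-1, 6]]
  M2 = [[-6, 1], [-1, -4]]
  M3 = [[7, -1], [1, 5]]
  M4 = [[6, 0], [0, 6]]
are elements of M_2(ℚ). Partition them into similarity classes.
3 classes: {M1, M3}, {M2}, {M4}

Characteristic polynomials: χ_{M1} = (x - 6)^2, χ_{M2} = (x + 5)^2, χ_{M3} = (x - 6)^2, χ_{M4} = (x - 6)^2.

{M1, M3}: invariant factors (x - 6)^2.

{M2}: invariant factors (x + 5)^2.

{M4}: invariant factors x - 6, x - 6.

Matrices are similar if and only if their invariant-factor lists agree; the partition into similarity classes is {M1, M3}, {M2}, {M4}.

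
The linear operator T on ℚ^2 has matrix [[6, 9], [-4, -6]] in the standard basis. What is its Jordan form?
The characteristic polynomial is det(xI - A) = x^2, so the eigenvalues are 0 (algebraic multiplicity 2).

For λ = 0: rank(A) = 1, rank(A^2) = 0. The eigenspace has dimension 2 - 1 = 1, so there is 1 Jordan block; the rank sequence gives block sizes [2].

Assembling the blocks gives the Jordan form J above.

J = [[0, 1], [0, 0]]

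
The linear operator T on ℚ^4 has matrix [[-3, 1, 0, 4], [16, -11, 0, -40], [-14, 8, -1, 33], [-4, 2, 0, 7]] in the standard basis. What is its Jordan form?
J = [[-3, 1, 0, 0], [0, -3, 0, 0], [0, 0, -1, 1], [0, 0, 0, -1]]

The characteristic polynomial is det(xI - A) = (x + 1)^2(x + 3)^2, so the eigenvalues are -3 (algebraic multiplicity 2), -1 (algebraic multiplicity 2).

For λ = -3: rank(A + 3I) = 3, rank((A + 3I)^2) = 2. The eigenspace has dimension 4 - 3 = 1, so there is 1 Jordan block; the rank sequence gives block sizes [2].

For λ = -1: rank(A + I) = 3, rank((A + I)^2) = 2. The eigenspace has dimension 4 - 3 = 1, so there is 1 Jordan block; the rank sequence gives block sizes [2].

Assembling the blocks gives the Jordan form J above.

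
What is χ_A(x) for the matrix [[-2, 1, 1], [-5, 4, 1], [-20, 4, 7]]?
xI - A = [[x + 2, -1, -1], [5, x - 4, -1], [20, -4, x - 7]].

Expanding det(xI - A) along the first row:
det(xI - A) = + (x + 2)·det([[x - 4, -1], [-4, x - 7]]) - (-1)·det([[5, -1], [20, x - 7]]) + (-1)·det([[5, x - 4], [20, -4]]).

Evaluating gives χ_A(x) = x^3 - 9x^2 + 27x - 27 = (x - 3)^3.

χ_A(x) = (x - 3)^3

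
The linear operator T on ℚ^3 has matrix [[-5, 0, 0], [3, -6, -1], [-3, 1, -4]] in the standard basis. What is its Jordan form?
The characteristic polynomial is det(xI - A) = (x + 5)^3, so the eigenvalues are -5 (algebraic multiplicity 3).

For λ = -5: rank(A + 5I) = 1, rank((A + 5I)^2) = 0. The eigenspace has dimension 3 - 1 = 2, so there are 2 Jordan blocks; the rank sequence gives block sizes [2, 1].

Assembling the blocks gives the Jordan form J above.

J = [[-5, 1, 0], [0, -5, 0], [0, 0, -5]]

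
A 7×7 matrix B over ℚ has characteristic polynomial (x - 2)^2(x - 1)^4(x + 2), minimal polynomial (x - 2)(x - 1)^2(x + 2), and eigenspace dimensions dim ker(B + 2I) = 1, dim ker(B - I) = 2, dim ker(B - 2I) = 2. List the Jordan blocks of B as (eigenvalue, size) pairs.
λ = -2: algebraic multiplicity 1 (exponent in χ_B), largest block size 1 (exponent in m_B), 1 block (geometric multiplicity). This forces block sizes [1].
λ = 1: algebraic multiplicity 4 (exponent in χ_B), largest block size 2 (exponent in m_B), 2 blocks (geometric multiplicity). These force block sizes [2, 2].
λ = 2: algebraic multiplicity 2 (exponent in χ_B), largest block size 1 (exponent in m_B), 2 blocks (geometric multiplicity). These force block sizes [1, 1].

Jordan blocks: (-2, 1), (1, 2), (1, 2), (2, 1), (2, 1)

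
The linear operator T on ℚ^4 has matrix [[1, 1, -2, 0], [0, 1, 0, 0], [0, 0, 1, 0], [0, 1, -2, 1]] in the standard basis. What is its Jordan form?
J = [[1, 1, 0, 0], [0, 1, 0, 0], [0, 0, 1, 0], [0, 0, 0, 1]]

The characteristic polynomial is det(xI - A) = (x - 1)^4, so the eigenvalues are 1 (algebraic multiplicity 4).

For λ = 1: rank(A - I) = 1, rank((A - I)^2) = 0. The eigenspace has dimension 4 - 1 = 3, so there are 3 Jordan blocks; the rank sequence gives block sizes [2, 1, 1].

Assembling the blocks gives the Jordan form J above.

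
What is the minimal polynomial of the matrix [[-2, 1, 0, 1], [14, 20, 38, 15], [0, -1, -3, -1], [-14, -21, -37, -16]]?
The characteristic polynomial factors as (x - 5)(x + 2)^3. The minimal polynomial is ∏(x - λ)^{k_λ} where k_λ is the size of the largest Jordan block at λ.

For λ = -2: rank(A + 2I) = 3, and the largest Jordan block has size 3 (the smallest k with rank((A + 2I)^k) = rank((A + 2I)^(k+1))).
For λ = 5: rank(A - 5I) = 3, and the largest Jordan block has size 1 (the smallest k with rank((A - 5I)^k) = rank((A - 5I)^(k+1))).

So m_A(x) = (x - 5)(x + 2)^3.

m_A(x) = (x - 5)(x + 2)^3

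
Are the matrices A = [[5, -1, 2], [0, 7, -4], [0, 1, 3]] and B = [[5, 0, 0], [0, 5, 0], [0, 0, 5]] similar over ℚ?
No.

Both have characteristic polynomial (x - 5)^3, but the minimal polynomial of A is (x - 5)^2 while the minimal polynomial of B is x - 5. The minimal polynomial is a similarity invariant, so A and B are not similar.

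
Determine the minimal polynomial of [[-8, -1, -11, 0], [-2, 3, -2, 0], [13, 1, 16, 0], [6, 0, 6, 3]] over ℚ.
m_A(x) = (x - 5)(x - 3)^2

The characteristic polynomial factors as (x - 5)(x - 3)^3. The minimal polynomial is ∏(x - λ)^{k_λ} where k_λ is the size of the largest Jordan block at λ.

For λ = 3: rank(A - 3I) = 2, and the largest Jordan block has size 2 (the smallest k with rank((A - 3I)^k) = rank((A - 3I)^(k+1))).
For λ = 5: rank(A - 5I) = 3, and the largest Jordan block has size 1 (the smallest k with rank((A - 5I)^k) = rank((A - 5I)^(k+1))).

So m_A(x) = (x - 5)(x - 3)^2.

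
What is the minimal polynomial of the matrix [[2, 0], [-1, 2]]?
The characteristic polynomial factors as (x - 2)^2. The minimal polynomial is ∏(x - λ)^{k_λ} where k_λ is the size of the largest Jordan block at λ.

For λ = 2: rank(A - 2I) = 1, and the largest Jordan block has size 2 (the smallest k with rank((A - 2I)^k) = rank((A - 2I)^(k+1))).

So m_A(x) = (x - 2)^2.

m_A(x) = (x - 2)^2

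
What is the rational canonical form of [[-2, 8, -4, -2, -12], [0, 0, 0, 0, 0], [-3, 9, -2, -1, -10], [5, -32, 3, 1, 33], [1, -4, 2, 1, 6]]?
The invariant factors of A (the non-unit diagonal entries of the Smith normal form of xI - A over ℚ[x]) are x, x^2(x - 6)(x + 3), each dividing the next. The characteristic polynomial is their product, x^3(x - 6)(x + 3).

The rational canonical form is the block-diagonal matrix of companion matrices C(f_i):
R = [[0, 0, 0, 0, 0], [0, 0, 0, 0, 0], [0, 1, 0, 0, 0], [0, 0, 1, 0, 18], [0, 0, 0, 1, 3]].

R = [[0, 0, 0, 0, 0], [0, 0, 0, 0, 0], [0, 1, 0, 0, 0], [0, 0, 1, 0, 18], [0, 0, 0, 1, 3]]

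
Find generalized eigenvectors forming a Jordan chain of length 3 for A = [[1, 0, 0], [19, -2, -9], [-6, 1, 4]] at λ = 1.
v_1 = [[1, 0, 2]]^T, v_2 = [[0, 1, 0]]^T, v_3 = [[0, -3, 1]]^T

We seek v_1 ∈ ker((A - I)^3) \ ker((A - I)^2), then set v_{i+1} = (A - I) v_i.

One such chain is v_1 = [[1, 0, 2]]^T, v_2 = [[0, 1, 0]]^T, v_3 = [[0, -3, 1]]^T. Check: (A - I) v_3 = [[0, 0, 0]]^T = 0.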